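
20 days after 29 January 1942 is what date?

February 18, 1942

Advancing 20 days from January 29, 1942.
January has 31 days, so 31 − 29 = 2 days remain after January 29, 1942; 20 − 2 = 18 left.
18 days into February 1942 → February 18, 1942.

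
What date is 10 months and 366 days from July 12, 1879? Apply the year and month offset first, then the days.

Counting forward 10 months and 366 days from July 12, 1879: first the month/year part, then the days.
month 7 + 10 = 17, which is month 5 of year 1880 → May 1880.
Day 12 is valid in May, giving May 12, 1880.
Now add 366 days from May 12, 1880.
May has 31 days, so 31 − 12 = 19 days remain after May 12, 1880; 366 − 19 = 347 left.
June 1880 has 30 days: 347 − 30 = 317 left.
July 1880 has 31 days: 317 − 31 = 286 left.
August 1880 has 31 days: 286 − 31 = 255 left.
September 1880 has 30 days: 255 − 30 = 225 left.
October 1880 has 31 days: 225 − 31 = 194 left.
November 1880 has 30 days: 194 − 30 = 164 left.
December 1880 has 31 days: 164 − 31 = 133 left.
January 1881 has 31 days: 133 − 31 = 102 left.
February 1881 has 28 days (1881 is not a leap year): 102 − 28 = 74 left.
March 1881 has 31 days: 74 − 31 = 43 left.
April 1881 has 30 days: 43 − 30 = 13 left.
13 days into May 1881 → May 13, 1881.

May 13, 1881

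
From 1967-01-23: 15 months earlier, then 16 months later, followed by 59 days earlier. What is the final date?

December 26, 1966

Counting back 15 months from January 23, 1967:
month 1 − 15 = -14, which is month 10 of year 1965 → October 1965.
Day 23 is valid in October, giving October 23, 1965.
Advancing 16 months from October 23, 1965:
month 10 + 16 = 26, which is month 2 of year 1967 → February 1967.
Day 23 is valid in February, giving February 23, 1967.
Counting back 59 days from February 23, 1967:
Going back 23 days from February 23, 1967 reaches the end of the previous month; 59 − 23 = 36 left.
January 1967 has 31 days: 36 − 31 = 5 left.
December 1966 has 31 days; 31 − 5 = 26 → December 26, 1966.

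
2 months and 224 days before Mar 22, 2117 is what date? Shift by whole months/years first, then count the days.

June 12, 2116

Counting back 2 months and 224 days from March 22, 2117: first the month/year part, then the days.
month 3 − 2 = 1 → January 2117.
Day 22 is valid in January, giving January 22, 2117.
Now subtract 224 days from January 22, 2117.
Going back 22 days from January 22, 2117 reaches the end of the previous month; 224 − 22 = 202 left.
December 2116 has 31 days: 202 − 31 = 171 left.
November 2116 has 30 days: 171 − 30 = 141 left.
October 2116 has 31 days: 141 − 31 = 110 left.
September 2116 has 30 days: 110 − 30 = 80 left.
August 2116 has 31 days: 80 − 31 = 49 left.
July 2116 has 31 days: 49 − 31 = 18 left.
June 2116 has 30 days; 30 − 18 = 12 → June 12, 2116.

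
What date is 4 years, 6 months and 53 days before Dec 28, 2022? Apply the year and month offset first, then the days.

Counting back 4 years, 6 months and 53 days from December 28, 2022: first the month/year part, then the days.
-4 years → 2018; month 12 − 6 = 6 → June 2018.
Day 28 is valid in June, giving June 28, 2018.
Now subtract 53 days from June 28, 2018.
Going back 28 days from June 28, 2018 reaches the end of the previous month; 53 − 28 = 25 left.
May 2018 has 31 days; 31 − 25 = 6 → May 6, 2018.

May 6, 2018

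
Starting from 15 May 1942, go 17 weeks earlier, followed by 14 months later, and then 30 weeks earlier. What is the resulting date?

August 18, 1942

Going back 17 weeks (= 119 days) from May 15, 1942:
Going back 15 days from May 15, 1942 reaches the end of the previous month; 119 − 15 = 104 left.
April 1942 has 30 days: 104 − 30 = 74 left.
March 1942 has 31 days: 74 − 31 = 43 left.
February 1942 has 28 days (1942 is not a leap year): 43 − 28 = 15 left.
January 1942 has 31 days; 31 − 15 = 16 → January 16, 1942.
Adding 14 months from January 16, 1942:
month 1 + 14 = 15, which is month 3 of year 1943 → March 1943.
Day 16 is valid in March, giving March 16, 1943.
Going back 30 weeks (= 210 days) from March 16, 1943:
Going back 16 days from March 16, 1943 reaches the end of the previous month; 210 − 16 = 194 left.
February 1943 has 28 days (1943 is not a leap year): 194 − 28 = 166 left.
January 1943 has 31 days: 166 − 31 = 135 left.
December 1942 has 31 days: 135 − 31 = 104 left.
November 1942 has 30 days: 104 − 30 = 74 left.
October 1942 has 31 days: 74 − 31 = 43 left.
September 1942 has 30 days: 43 − 30 = 13 left.
August 1942 has 31 days; 31 − 13 = 18 → August 18, 1942.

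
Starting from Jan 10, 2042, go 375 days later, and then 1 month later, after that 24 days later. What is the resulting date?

Advancing 375 days from January 10, 2042:
January has 31 days, so 31 − 10 = 21 days remain after January 10, 2042; 375 − 21 = 354 left.
February 2042 has 28 days (2042 is not a leap year): 354 − 28 = 326 left.
March 2042 has 31 days: 326 − 31 = 295 left.
April 2042 has 30 days: 295 − 30 = 265 left.
May 2042 has 31 days: 265 − 31 = 234 left.
June 2042 has 30 days: 234 − 30 = 204 left.
July 2042 has 31 days: 204 − 31 = 173 left.
August 2042 has 31 days: 173 − 31 = 142 left.
September 2042 has 30 days: 142 − 30 = 112 left.
October 2042 has 31 days: 112 − 31 = 81 left.
November 2042 has 30 days: 81 − 30 = 51 left.
December 2042 has 31 days: 51 − 31 = 20 left.
20 days into January 2043 → January 20, 2043.
Advancing 1 month from January 20, 2043:
month 1 + 1 = 2 → February 2043.
Day 20 is valid in February, giving February 20, 2043.
Counting forward 24 days from February 20, 2043:
February has 28 days, so 28 − 20 = 8 days remain after February 20, 2043; 24 − 8 = 16 left.
16 days into March 2043 → March 16, 2043.

March 16, 2043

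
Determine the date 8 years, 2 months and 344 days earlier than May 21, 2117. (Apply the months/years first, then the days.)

April 11, 2108

Going back 8 years, 2 months and 344 days from May 21, 2117: first the month/year part, then the days.
-8 years → 2109; month 5 − 2 = 3 → March 2109.
Day 21 is valid in March, giving March 21, 2109.
Now subtract 344 days from March 21, 2109.
Going back 21 days from March 21, 2109 reaches the end of the previous month; 344 − 21 = 323 left.
February 2109 has 28 days (2109 is not a leap year): 323 − 28 = 295 left.
January 2109 has 31 days: 295 − 31 = 264 left.
December 2108 has 31 days: 264 − 31 = 233 left.
November 2108 has 30 days: 233 − 30 = 203 left.
October 2108 has 31 days: 203 − 31 = 172 left.
September 2108 has 30 days: 172 − 30 = 142 left.
August 2108 has 31 days: 142 − 31 = 111 left.
July 2108 has 31 days: 111 − 31 = 80 left.
June 2108 has 30 days: 80 − 30 = 50 left.
May 2108 has 31 days: 50 − 31 = 19 left.
April 2108 has 30 days; 30 − 19 = 11 → April 11, 2108.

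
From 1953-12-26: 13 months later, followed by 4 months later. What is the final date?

Advancing 13 months from December 26, 1953:
month 12 + 13 = 25, which is month 1 of year 1955 → January 1955.
Day 26 is valid in January, giving January 26, 1955.
Adding 4 months from January 26, 1955:
month 1 + 4 = 5 → May 1955.
Day 26 is valid in May, giving May 26, 1955.

May 26, 1955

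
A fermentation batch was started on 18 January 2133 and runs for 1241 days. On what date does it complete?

Adding 1241 days from January 18, 2133.
January has 31 days, so 31 − 18 = 13 days remain after January 18, 2133; 1241 − 13 = 1228 left.
February 2133 has 28 days (2133 is not a leap year): 1228 − 28 = 1200 left.
March 2133 has 31 days: 1200 − 31 = 1169 left.
April 2133 has 30 days: 1169 − 30 = 1139 left.
May 2133 has 31 days: 1139 − 31 = 1108 left.
June 2133 has 30 days: 1108 − 30 = 1078 left.
July 2133 has 31 days: 1078 − 31 = 1047 left.
August 2133 has 31 days: 1047 − 31 = 1016 left.
September 2133 has 30 days: 1016 − 30 = 986 left.
October 2133 has 31 days: 986 − 31 = 955 left.
November 2133 has 30 days: 955 − 30 = 925 left.
December 2133 has 31 days: 925 − 31 = 894 left.
January 2134 has 31 days: 894 − 31 = 863 left.
February 2134 has 28 days (2134 is not a leap year): 863 − 28 = 835 left.
March 2134 has 31 days: 835 − 31 = 804 left.
April 2134 has 30 days: 804 − 30 = 774 left.
May 2134 has 31 days: 774 − 31 = 743 left.
June 2134 has 30 days: 743 − 30 = 713 left.
July 2134 has 31 days: 713 − 31 = 682 left.
August 2134 has 31 days: 682 − 31 = 651 left.
September 2134 has 30 days: 651 − 30 = 621 left.
October 2134 has 31 days: 621 − 31 = 590 left.
November 2134 has 30 days: 590 − 30 = 560 left.
December 2134 has 31 days: 560 − 31 = 529 left.
January 2135 has 31 days: 529 − 31 = 498 left.
February 2135 has 28 days (2135 is not a leap year): 498 − 28 = 470 left.
March 2135 has 31 days: 470 − 31 = 439 left.
April 2135 has 30 days: 439 − 30 = 409 left.
May 2135 has 31 days: 409 − 31 = 378 left.
June 2135 has 30 days: 378 − 30 = 348 left.
July 2135 has 31 days: 348 − 31 = 317 left.
August 2135 has 31 days: 317 − 31 = 286 left.
September 2135 has 30 days: 286 − 30 = 256 left.
October 2135 has 31 days: 256 − 31 = 225 left.
November 2135 has 30 days: 225 − 30 = 195 left.
December 2135 has 31 days: 195 − 31 = 164 left.
January 2136 has 31 days: 164 − 31 = 133 left.
February 2136 has 29 days (2136 is a leap year): 133 − 29 = 104 left.
March 2136 has 31 days: 104 − 31 = 73 left.
April 2136 has 30 days: 73 − 30 = 43 left.
May 2136 has 31 days: 43 − 31 = 12 left.
12 days into June 2136 → June 12, 2136.

June 12, 2136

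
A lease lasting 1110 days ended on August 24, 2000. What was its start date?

Counting back 1110 days from August 24, 2000.
Going back 24 days from August 24, 2000 reaches the end of the previous month; 1110 − 24 = 1086 left.
July 2000 has 31 days: 1086 − 31 = 1055 left.
June 2000 has 30 days: 1055 − 30 = 1025 left.
May 2000 has 31 days: 1025 − 31 = 994 left.
April 2000 has 30 days: 994 − 30 = 964 left.
March 2000 has 31 days: 964 − 31 = 933 left.
February 2000 has 29 days (2000 is a leap year (divisible by 400)): 933 − 29 = 904 left.
January 2000 has 31 days: 904 − 31 = 873 left.
December 1999 has 31 days: 873 − 31 = 842 left.
November 1999 has 30 days: 842 − 30 = 812 left.
October 1999 has 31 days: 812 − 31 = 781 left.
September 1999 has 30 days: 781 − 30 = 751 left.
August 1999 has 31 days: 751 − 31 = 720 left.
July 1999 has 31 days: 720 − 31 = 689 left.
June 1999 has 30 days: 689 − 30 = 659 left.
May 1999 has 31 days: 659 − 31 = 628 left.
April 1999 has 30 days: 628 − 30 = 598 left.
March 1999 has 31 days: 598 − 31 = 567 left.
February 1999 has 28 days (1999 is not a leap year): 567 − 28 = 539 left.
January 1999 has 31 days: 539 − 31 = 508 left.
December 1998 has 31 days: 508 − 31 = 477 left.
November 1998 has 30 days: 477 − 30 = 447 left.
October 1998 has 31 days: 447 − 31 = 416 left.
September 1998 has 30 days: 416 − 30 = 386 left.
August 1998 has 31 days: 386 − 31 = 355 left.
July 1998 has 31 days: 355 − 31 = 324 left.
June 1998 has 30 days: 324 − 30 = 294 left.
May 1998 has 31 days: 294 − 31 = 263 left.
April 1998 has 30 days: 263 − 30 = 233 left.
March 1998 has 31 days: 233 − 31 = 202 left.
February 1998 has 28 days (1998 is not a leap year): 202 − 28 = 174 left.
January 1998 has 31 days: 174 − 31 = 143 left.
December 1997 has 31 days: 143 − 31 = 112 left.
November 1997 has 30 days: 112 − 30 = 82 left.
October 1997 has 31 days: 82 − 31 = 51 left.
September 1997 has 30 days: 51 − 30 = 21 left.
August 1997 has 31 days; 31 − 21 = 10 → August 10, 1997.

August 10, 1997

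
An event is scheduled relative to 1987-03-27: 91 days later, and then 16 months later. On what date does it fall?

Counting forward 91 days from March 27, 1987:
March has 31 days, so 31 − 27 = 4 days remain after March 27, 1987; 91 − 4 = 87 left.
April 1987 has 30 days: 87 − 30 = 57 left.
May 1987 has 31 days: 57 − 31 = 26 left.
26 days into June 1987 → June 26, 1987.
Counting forward 16 months from June 26, 1987:
month 6 + 16 = 22, which is month 10 of year 1988 → October 1988.
Day 26 is valid in October, giving October 26, 1988.

October 26, 1988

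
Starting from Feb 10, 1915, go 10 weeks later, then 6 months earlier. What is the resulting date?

October 21, 1914

Counting forward 10 weeks (= 70 days) from February 10, 1915:
February has 28 days, so 28 − 10 = 18 days remain after February 10, 1915; 70 − 18 = 52 left.
March 1915 has 31 days: 52 − 31 = 21 left.
21 days into April 1915 → April 21, 1915.
Going back 6 months from April 21, 1915:
month 4 − 6 = -2, which is month 10 of year 1914 → October 1914.
Day 21 is valid in October, giving October 21, 1914.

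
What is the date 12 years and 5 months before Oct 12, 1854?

Subtracting 12 years and 5 months from October 12, 1854.
-12 years → 1842; month 10 − 5 = 5 → May 1842.
Day 12 is valid in May, giving May 12, 1842.

May 12, 1842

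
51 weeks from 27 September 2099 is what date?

Counting forward 51 weeks = 357 days from September 27, 2099.
September has 30 days, so 30 − 27 = 3 days remain after September 27, 2099; 357 − 3 = 354 left.
October 2099 has 31 days: 354 − 31 = 323 left.
November 2099 has 30 days: 323 − 30 = 293 left.
December 2099 has 31 days: 293 − 31 = 262 left.
January 2100 has 31 days: 262 − 31 = 231 left.
February 2100 has 28 days (2100 is not a leap year (divisible by 100 but not 400)): 231 − 28 = 203 left.
March 2100 has 31 days: 203 − 31 = 172 left.
April 2100 has 30 days: 172 − 30 = 142 left.
May 2100 has 31 days: 142 − 31 = 111 left.
June 2100 has 30 days: 111 − 30 = 81 left.
July 2100 has 31 days: 81 − 31 = 50 left.
August 2100 has 31 days: 50 − 31 = 19 left.
19 days into September 2100 → September 19, 2100.

September 19, 2100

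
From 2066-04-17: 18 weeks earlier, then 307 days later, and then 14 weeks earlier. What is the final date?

July 9, 2066

Counting back 18 weeks (= 126 days) from April 17, 2066:
Going back 17 days from April 17, 2066 reaches the end of the previous month; 126 − 17 = 109 left.
March 2066 has 31 days: 109 − 31 = 78 left.
February 2066 has 28 days (2066 is not a leap year): 78 − 28 = 50 left.
January 2066 has 31 days: 50 − 31 = 19 left.
December 2065 has 31 days; 31 − 19 = 12 → December 12, 2065.
Adding 307 days from December 12, 2065:
December has 31 days, so 31 − 12 = 19 days remain after December 12, 2065; 307 − 19 = 288 left.
January 2066 has 31 days: 288 − 31 = 257 left.
February 2066 has 28 days (2066 is not a leap year): 257 − 28 = 229 left.
March 2066 has 31 days: 229 − 31 = 198 left.
April 2066 has 30 days: 198 − 30 = 168 left.
May 2066 has 31 days: 168 − 31 = 137 left.
June 2066 has 30 days: 137 − 30 = 107 left.
July 2066 has 31 days: 107 − 31 = 76 left.
August 2066 has 31 days: 76 − 31 = 45 left.
September 2066 has 30 days: 45 − 30 = 15 left.
15 days into October 2066 → October 15, 2066.
Going back 14 weeks (= 98 days) from October 15, 2066:
Going back 15 days from October 15, 2066 reaches the end of the previous month; 98 − 15 = 83 left.
September 2066 has 30 days: 83 − 30 = 53 left.
August 2066 has 31 days: 53 − 31 = 22 left.
July 2066 has 31 days; 31 − 22 = 9 → July 9, 2066.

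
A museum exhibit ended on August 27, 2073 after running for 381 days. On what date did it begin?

Subtracting 381 days from August 27, 2073.
Going back 27 days from August 27, 2073 reaches the end of the previous month; 381 − 27 = 354 left.
July 2073 has 31 days: 354 − 31 = 323 left.
June 2073 has 30 days: 323 − 30 = 293 left.
May 2073 has 31 days: 293 − 31 = 262 left.
April 2073 has 30 days: 262 − 30 = 232 left.
March 2073 has 31 days: 232 − 31 = 201 left.
February 2073 has 28 days (2073 is not a leap year): 201 − 28 = 173 left.
January 2073 has 31 days: 173 − 31 = 142 left.
December 2072 has 31 days: 142 − 31 = 111 left.
November 2072 has 30 days: 111 − 30 = 81 left.
October 2072 has 31 days: 81 − 31 = 50 left.
September 2072 has 30 days: 50 − 30 = 20 left.
August 2072 has 31 days; 31 − 20 = 11 → August 11, 2072.

August 11, 2072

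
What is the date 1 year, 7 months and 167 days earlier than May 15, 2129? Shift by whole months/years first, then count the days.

Going back 1 year, 7 months and 167 days from May 15, 2129: first the month/year part, then the days.
-1 year → 2128; month 5 − 7 = -2, which is month 10 of year 2127 → October 2127.
Day 15 is valid in October, giving October 15, 2127.
Now subtract 167 days from October 15, 2127.
Going back 15 days from October 15, 2127 reaches the end of the previous month; 167 − 15 = 152 left.
September 2127 has 30 days: 152 − 30 = 122 left.
August 2127 has 31 days: 122 − 31 = 91 left.
July 2127 has 31 days: 91 − 31 = 60 left.
June 2127 has 30 days: 60 − 30 = 30 left.
May 2127 has 31 days; 31 − 30 = 1 → May 1, 2127.

May 1, 2127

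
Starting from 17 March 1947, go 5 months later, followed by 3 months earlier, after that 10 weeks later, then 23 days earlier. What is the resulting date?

July 3, 1947

Adding 5 months from March 17, 1947:
month 3 + 5 = 8 → August 1947.
Day 17 is valid in August, giving August 17, 1947.
Counting back 3 months from August 17, 1947:
month 8 − 3 = 5 → May 1947.
Day 17 is valid in May, giving May 17, 1947.
Advancing 10 weeks (= 70 days) from May 17, 1947:
May has 31 days, so 31 − 17 = 14 days remain after May 17, 1947; 70 − 14 = 56 left.
June 1947 has 30 days: 56 − 30 = 26 left.
26 days into July 1947 → July 26, 1947.
Subtracting 23 days from July 26, 1947:
26 − 23 = 3, still in July 1947.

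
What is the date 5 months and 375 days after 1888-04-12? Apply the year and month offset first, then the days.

Adding 5 months and 375 days from April 12, 1888: first the month/year part, then the days.
month 4 + 5 = 9 → September 1888.
Day 12 is valid in September, giving September 12, 1888.
Now add 375 days from September 12, 1888.
September has 30 days, so 30 − 12 = 18 days remain after September 12, 1888; 375 − 18 = 357 left.
October 1888 has 31 days: 357 − 31 = 326 left.
November 1888 has 30 days: 326 − 30 = 296 left.
December 1888 has 31 days: 296 − 31 = 265 left.
January 1889 has 31 days: 265 − 31 = 234 left.
February 1889 has 28 days (1889 is not a leap year): 234 − 28 = 206 left.
March 1889 has 31 days: 206 − 31 = 175 left.
April 1889 has 30 days: 175 − 30 = 145 left.
May 1889 has 31 days: 145 − 31 = 114 left.
June 1889 has 30 days: 114 − 30 = 84 left.
July 1889 has 31 days: 84 − 31 = 53 left.
August 1889 has 31 days: 53 − 31 = 22 left.
22 days into September 1889 → September 22, 1889.

September 22, 1889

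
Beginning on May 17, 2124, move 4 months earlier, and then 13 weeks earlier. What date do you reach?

October 18, 2123

Going back 4 months from May 17, 2124:
month 5 − 4 = 1 → January 2124.
Day 17 is valid in January, giving January 17, 2124.
Subtracting 13 weeks (= 91 days) from January 17, 2124:
Going back 17 days from January 17, 2124 reaches the end of the previous month; 91 − 17 = 74 left.
December 2123 has 31 days: 74 − 31 = 43 left.
November 2123 has 30 days: 43 − 30 = 13 left.
October 2123 has 31 days; 31 − 13 = 18 → October 18, 2123.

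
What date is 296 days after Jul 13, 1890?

May 5, 1891

Adding 296 days from July 13, 1890.
July has 31 days, so 31 − 13 = 18 days remain after July 13, 1890; 296 − 18 = 278 left.
August 1890 has 31 days: 278 − 31 = 247 left.
September 1890 has 30 days: 247 − 30 = 217 left.
October 1890 has 31 days: 217 − 31 = 186 left.
November 1890 has 30 days: 186 − 30 = 156 left.
December 1890 has 31 days: 156 − 31 = 125 left.
January 1891 has 31 days: 125 − 31 = 94 left.
February 1891 has 28 days (1891 is not a leap year): 94 − 28 = 66 left.
March 1891 has 31 days: 66 − 31 = 35 left.
April 1891 has 30 days: 35 − 30 = 5 left.
5 days into May 1891 → May 5, 1891.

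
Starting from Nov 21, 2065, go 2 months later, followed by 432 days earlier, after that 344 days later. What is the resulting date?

Adding 2 months from November 21, 2065:
month 11 + 2 = 13, which is month 1 of year 2066 → January 2066.
Day 21 is valid in January, giving January 21, 2066.
Going back 432 days from January 21, 2066:
Going back 21 days from January 21, 2066 reaches the end of the previous month; 432 − 21 = 411 left.
December 2065 has 31 days: 411 − 31 = 380 left.
November 2065 has 30 days: 380 − 30 = 350 left.
October 2065 has 31 days: 350 − 31 = 319 left.
September 2065 has 30 days: 319 − 30 = 289 left.
August 2065 has 31 days: 289 − 31 = 258 left.
July 2065 has 31 days: 258 − 31 = 227 left.
June 2065 has 30 days: 227 − 30 = 197 left.
May 2065 has 31 days: 197 − 31 = 166 left.
April 2065 has 30 days: 166 − 30 = 136 left.
March 2065 has 31 days: 136 − 31 = 105 left.
February 2065 has 28 days (2065 is not a leap year): 105 − 28 = 77 left.
January 2065 has 31 days: 77 − 31 = 46 left.
December 2064 has 31 days: 46 − 31 = 15 left.
November 2064 has 30 days; 30 − 15 = 15 → November 15, 2064.
Adding 344 days from November 15, 2064:
November has 30 days, so 30 − 15 = 15 days remain after November 15, 2064; 344 − 15 = 329 left.
December 2064 has 31 days: 329 − 31 = 298 left.
January 2065 has 31 days: 298 − 31 = 267 left.
February 2065 has 28 days (2065 is not a leap year): 267 − 28 = 239 left.
March 2065 has 31 days: 239 − 31 = 208 left.
April 2065 has 30 days: 208 − 30 = 178 left.
May 2065 has 31 days: 178 − 31 = 147 left.
June 2065 has 30 days: 147 − 30 = 117 left.
July 2065 has 31 days: 117 − 31 = 86 left.
August 2065 has 31 days: 86 − 31 = 55 left.
September 2065 has 30 days: 55 − 30 = 25 left.
25 days into October 2065 → October 25, 2065.

October 25, 2065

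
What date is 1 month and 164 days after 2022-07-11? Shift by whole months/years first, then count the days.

Advancing 1 month and 164 days from July 11, 2022: first the month/year part, then the days.
month 7 + 1 = 8 → August 2022.
Day 11 is valid in August, giving August 11, 2022.
Now add 164 days from August 11, 2022.
August has 31 days, so 31 − 11 = 20 days remain after August 11, 2022; 164 − 20 = 144 left.
September 2022 has 30 days: 144 − 30 = 114 left.
October 2022 has 31 days: 114 − 31 = 83 left.
November 2022 has 30 days: 83 − 30 = 53 left.
December 2022 has 31 days: 53 − 31 = 22 left.
22 days into January 2023 → January 22, 2023.

January 22, 2023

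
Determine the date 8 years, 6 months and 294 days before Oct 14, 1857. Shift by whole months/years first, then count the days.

June 24, 1848

Subtracting 8 years, 6 months and 294 days from October 14, 1857: first the month/year part, then the days.
-8 years → 1849; month 10 − 6 = 4 → April 1849.
Day 14 is valid in April, giving April 14, 1849.
Now subtract 294 days from April 14, 1849.
Going back 14 days from April 14, 1849 reaches the end of the previous month; 294 − 14 = 280 left.
March 1849 has 31 days: 280 − 31 = 249 left.
February 1849 has 28 days (1849 is not a leap year): 249 − 28 = 221 left.
January 1849 has 31 days: 221 − 31 = 190 left.
December 1848 has 31 days: 190 − 31 = 159 left.
November 1848 has 30 days: 159 − 30 = 129 left.
October 1848 has 31 days: 129 − 31 = 98 left.
September 1848 has 30 days: 98 − 30 = 68 left.
August 1848 has 31 days: 68 − 31 = 37 left.
July 1848 has 31 days: 37 − 31 = 6 left.
June 1848 has 30 days; 30 − 6 = 24 → June 24, 1848.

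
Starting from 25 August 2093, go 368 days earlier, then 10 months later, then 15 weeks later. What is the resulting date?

Going back 368 days from August 25, 2093:
Going back 25 days from August 25, 2093 reaches the end of the previous month; 368 − 25 = 343 left.
July 2093 has 31 days: 343 − 31 = 312 left.
June 2093 has 30 days: 312 − 30 = 282 left.
May 2093 has 31 days: 282 − 31 = 251 left.
April 2093 has 30 days: 251 − 30 = 221 left.
March 2093 has 31 days: 221 − 31 = 190 left.
February 2093 has 28 days (2093 is not a leap year): 190 − 28 = 162 left.
January 2093 has 31 days: 162 − 31 = 131 left.
December 2092 has 31 days: 131 − 31 = 100 left.
November 2092 has 30 days: 100 − 30 = 70 left.
October 2092 has 31 days: 70 − 31 = 39 left.
September 2092 has 30 days: 39 − 30 = 9 left.
August 2092 has 31 days; 31 − 9 = 22 → August 22, 2092.
Counting forward 10 months from August 22, 2092:
month 8 + 10 = 18, which is month 6 of year 2093 → June 2093.
Day 22 is valid in June, giving June 22, 2093.
Adding 15 weeks (= 105 days) from June 22, 2093:
June has 30 days, so 30 − 22 = 8 days remain after June 22, 2093; 105 − 8 = 97 left.
July 2093 has 31 days: 97 − 31 = 66 left.
August 2093 has 31 days: 66 − 31 = 35 left.
September 2093 has 30 days: 35 − 30 = 5 left.
5 days into October 2093 → October 5, 2093.

October 5, 2093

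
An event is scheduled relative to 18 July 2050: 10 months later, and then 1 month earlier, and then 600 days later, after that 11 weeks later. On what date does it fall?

February 23, 2053

Adding 10 months from July 18, 2050:
month 7 + 10 = 17, which is month 5 of year 2051 → May 2051.
Day 18 is valid in May, giving May 18, 2051.
Subtracting 1 month from May 18, 2051:
month 5 − 1 = 4 → April 2051.
Day 18 is valid in April, giving April 18, 2051.
Counting forward 600 days from April 18, 2051:
April has 30 days, so 30 − 18 = 12 days remain after April 18, 2051; 600 − 12 = 588 left.
May 2051 has 31 days: 588 − 31 = 557 left.
June 2051 has 30 days: 557 − 30 = 527 left.
July 2051 has 31 days: 527 − 31 = 496 left.
August 2051 has 31 days: 496 − 31 = 465 left.
September 2051 has 30 days: 465 − 30 = 435 left.
October 2051 has 31 days: 435 − 31 = 404 left.
November 2051 has 30 days: 404 − 30 = 374 left.
December 2051 has 31 days: 374 − 31 = 343 left.
January 2052 has 31 days: 343 − 31 = 312 left.
February 2052 has 29 days (2052 is a leap year): 312 − 29 = 283 left.
March 2052 has 31 days: 283 − 31 = 252 left.
April 2052 has 30 days: 252 − 30 = 222 left.
May 2052 has 31 days: 222 − 31 = 191 left.
June 2052 has 30 days: 191 − 30 = 161 left.
July 2052 has 31 days: 161 − 31 = 130 left.
August 2052 has 31 days: 130 − 31 = 99 left.
September 2052 has 30 days: 99 − 30 = 69 left.
October 2052 has 31 days: 69 − 31 = 38 left.
November 2052 has 30 days: 38 − 30 = 8 left.
8 days into December 2052 → December 8, 2052.
Adding 11 weeks (= 77 days) from December 8, 2052:
December has 31 days, so 31 − 8 = 23 days remain after December 8, 2052; 77 − 23 = 54 left.
January 2053 has 31 days: 54 − 31 = 23 left.
23 days into February 2053 → February 23, 2053.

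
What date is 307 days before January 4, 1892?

March 3, 1891

Subtracting 307 days from January 4, 1892.
Going back 4 days from January 4, 1892 reaches the end of the previous month; 307 − 4 = 303 left.
December 1891 has 31 days: 303 − 31 = 272 left.
November 1891 has 30 days: 272 − 30 = 242 left.
October 1891 has 31 days: 242 − 31 = 211 left.
September 1891 has 30 days: 211 − 30 = 181 left.
August 1891 has 31 days: 181 − 31 = 150 left.
July 1891 has 31 days: 150 − 31 = 119 left.
June 1891 has 30 days: 119 − 30 = 89 left.
May 1891 has 31 days: 89 − 31 = 58 left.
April 1891 has 30 days: 58 − 30 = 28 left.
March 1891 has 31 days; 31 − 28 = 3 → March 3, 1891.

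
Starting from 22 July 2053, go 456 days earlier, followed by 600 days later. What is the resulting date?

Counting back 456 days from July 22, 2053:
Going back 22 days from July 22, 2053 reaches the end of the previous month; 456 − 22 = 434 left.
June 2053 has 30 days: 434 − 30 = 404 left.
May 2053 has 31 days: 404 − 31 = 373 left.
April 2053 has 30 days: 373 − 30 = 343 left.
March 2053 has 31 days: 343 − 31 = 312 left.
February 2053 has 28 days (2053 is not a leap year): 312 − 28 = 284 left.
January 2053 has 31 days: 284 − 31 = 253 left.
December 2052 has 31 days: 253 − 31 = 222 left.
November 2052 has 30 days: 222 − 30 = 192 left.
October 2052 has 31 days: 192 − 31 = 161 left.
September 2052 has 30 days: 161 − 30 = 131 left.
August 2052 has 31 days: 131 − 31 = 100 left.
July 2052 has 31 days: 100 − 31 = 69 left.
June 2052 has 30 days: 69 − 30 = 39 left.
May 2052 has 31 days: 39 − 31 = 8 left.
April 2052 has 30 days; 30 − 8 = 22 → April 22, 2052.
Advancing 600 days from April 22, 2052:
April has 30 days, so 30 − 22 = 8 days remain after April 22, 2052; 600 − 8 = 592 left.
May 2052 has 31 days: 592 − 31 = 561 left.
June 2052 has 30 days: 561 − 30 = 531 left.
July 2052 has 31 days: 531 − 31 = 500 left.
August 2052 has 31 days: 500 − 31 = 469 left.
September 2052 has 30 days: 469 − 30 = 439 left.
October 2052 has 31 days: 439 − 31 = 408 left.
November 2052 has 30 days: 408 − 30 = 378 left.
December 2052 has 31 days: 378 − 31 = 347 left.
January 2053 has 31 days: 347 − 31 = 316 left.
February 2053 has 28 days (2053 is not a leap year): 316 − 28 = 288 left.
March 2053 has 31 days: 288 − 31 = 257 left.
April 2053 has 30 days: 257 − 30 = 227 left.
May 2053 has 31 days: 227 − 31 = 196 left.
June 2053 has 30 days: 196 − 30 = 166 left.
July 2053 has 31 days: 166 − 31 = 135 left.
August 2053 has 31 days: 135 − 31 = 104 left.
September 2053 has 30 days: 104 − 30 = 74 left.
October 2053 has 31 days: 74 − 31 = 43 left.
November 2053 has 30 days: 43 − 30 = 13 left.
13 days into December 2053 → December 13, 2053.

December 13, 2053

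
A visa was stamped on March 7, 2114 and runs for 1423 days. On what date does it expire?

Advancing 1423 days from March 7, 2114.
March has 31 days, so 31 − 7 = 24 days remain after March 7, 2114; 1423 − 24 = 1399 left.
April 2114 has 30 days: 1399 − 30 = 1369 left.
May 2114 has 31 days: 1369 − 31 = 1338 left.
June 2114 has 30 days: 1338 − 30 = 1308 left.
July 2114 has 31 days: 1308 − 31 = 1277 left.
August 2114 has 31 days: 1277 − 31 = 1246 left.
September 2114 has 30 days: 1246 − 30 = 1216 left.
October 2114 has 31 days: 1216 − 31 = 1185 left.
November 2114 has 30 days: 1185 − 30 = 1155 left.
December 2114 has 31 days: 1155 − 31 = 1124 left.
January 2115 has 31 days: 1124 − 31 = 1093 left.
February 2115 has 28 days (2115 is not a leap year): 1093 − 28 = 1065 left.
March 2115 has 31 days: 1065 − 31 = 1034 left.
April 2115 has 30 days: 1034 − 30 = 1004 left.
May 2115 has 31 days: 1004 − 31 = 973 left.
June 2115 has 30 days: 973 − 30 = 943 left.
July 2115 has 31 days: 943 − 31 = 912 left.
August 2115 has 31 days: 912 − 31 = 881 left.
September 2115 has 30 days: 881 − 30 = 851 left.
October 2115 has 31 days: 851 − 31 = 820 left.
November 2115 has 30 days: 820 − 30 = 790 left.
December 2115 has 31 days: 790 − 31 = 759 left.
January 2116 has 31 days: 759 − 31 = 728 left.
February 2116 has 29 days (2116 is a leap year): 728 − 29 = 699 left.
March 2116 has 31 days: 699 − 31 = 668 left.
April 2116 has 30 days: 668 − 30 = 638 left.
May 2116 has 31 days: 638 − 31 = 607 left.
June 2116 has 30 days: 607 − 30 = 577 left.
July 2116 has 31 days: 577 − 31 = 546 left.
August 2116 has 31 days: 546 − 31 = 515 left.
September 2116 has 30 days: 515 − 30 = 485 left.
October 2116 has 31 days: 485 − 31 = 454 left.
November 2116 has 30 days: 454 − 30 = 424 left.
December 2116 has 31 days: 424 − 31 = 393 left.
January 2117 has 31 days: 393 − 31 = 362 left.
February 2117 has 28 days (2117 is not a leap year): 362 − 28 = 334 left.
March 2117 has 31 days: 334 − 31 = 303 left.
April 2117 has 30 days: 303 − 30 = 273 left.
May 2117 has 31 days: 273 − 31 = 242 left.
June 2117 has 30 days: 242 − 30 = 212 left.
July 2117 has 31 days: 212 − 31 = 181 left.
August 2117 has 31 days: 181 − 31 = 150 left.
September 2117 has 30 days: 150 − 30 = 120 left.
October 2117 has 31 days: 120 − 31 = 89 left.
November 2117 has 30 days: 89 − 30 = 59 left.
December 2117 has 31 days: 59 − 31 = 28 left.
28 days into January 2118 → January 28, 2118.

January 28, 2118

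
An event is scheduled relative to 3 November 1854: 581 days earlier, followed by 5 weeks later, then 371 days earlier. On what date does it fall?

Going back 581 days from November 3, 1854:
Going back 3 days from November 3, 1854 reaches the end of the previous month; 581 − 3 = 578 left.
October 1854 has 31 days: 578 − 31 = 547 left.
September 1854 has 30 days: 547 − 30 = 517 left.
August 1854 has 31 days: 517 − 31 = 486 left.
July 1854 has 31 days: 486 − 31 = 455 left.
June 1854 has 30 days: 455 − 30 = 425 left.
May 1854 has 31 days: 425 − 31 = 394 left.
April 1854 has 30 days: 394 − 30 = 364 left.
March 1854 has 31 days: 364 − 31 = 333 left.
February 1854 has 28 days (1854 is not a leap year): 333 − 28 = 305 left.
January 1854 has 31 days: 305 − 31 = 274 left.
December 1853 has 31 days: 274 − 31 = 243 left.
November 1853 has 30 days: 243 − 30 = 213 left.
October 1853 has 31 days: 213 − 31 = 182 left.
September 1853 has 30 days: 182 − 30 = 152 left.
August 1853 has 31 days: 152 − 31 = 121 left.
July 1853 has 31 days: 121 − 31 = 90 left.
June 1853 has 30 days: 90 − 30 = 60 left.
May 1853 has 31 days: 60 − 31 = 29 left.
April 1853 has 30 days; 30 − 29 = 1 → April 1, 1853.
Advancing 5 weeks (= 35 days) from April 1, 1853:
April has 30 days, so 30 − 1 = 29 days remain after April 1, 1853; 35 − 29 = 6 left.
6 days into May 1853 → May 6, 1853.
Counting back 371 days from May 6, 1853:
Going back 6 days from May 6, 1853 reaches the end of the previous month; 371 − 6 = 365 left.
April 1853 has 30 days: 365 − 30 = 335 left.
March 1853 has 31 days: 335 − 31 = 304 left.
February 1853 has 28 days (1853 is not a leap year): 304 − 28 = 276 left.
January 1853 has 31 days: 276 − 31 = 245 left.
December 1852 has 31 days: 245 − 31 = 214 left.
November 1852 has 30 days: 214 − 30 = 184 left.
October 1852 has 31 days: 184 − 31 = 153 left.
September 1852 has 30 days: 153 − 30 = 123 left.
August 1852 has 31 days: 123 − 31 = 92 left.
July 1852 has 31 days: 92 − 31 = 61 left.
June 1852 has 30 days: 61 − 30 = 31 left.
May 1852 has 31 days: 31 − 31 = 0 left.
April 1852 has 30 days; 30 − 0 = 30 → April 30, 1852.

April 30, 1852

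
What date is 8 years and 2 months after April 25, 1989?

Adding 8 years and 2 months from April 25, 1989.
+8 years → 1997; month 4 + 2 = 6 → June 1997.
Day 25 is valid in June, giving June 25, 1997.

June 25, 1997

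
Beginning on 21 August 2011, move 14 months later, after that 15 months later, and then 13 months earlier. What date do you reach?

December 21, 2012

Adding 14 months from August 21, 2011:
month 8 + 14 = 22, which is month 10 of year 2012 → October 2012.
Day 21 is valid in October, giving October 21, 2012.
Advancing 15 months from October 21, 2012:
month 10 + 15 = 25, which is month 1 of year 2014 → January 2014.
Day 21 is valid in January, giving January 21, 2014.
Counting back 13 months from January 21, 2014:
month 1 − 13 = -12, which is month 12 of year 2012 → December 2012.
Day 21 is valid in December, giving December 21, 2012.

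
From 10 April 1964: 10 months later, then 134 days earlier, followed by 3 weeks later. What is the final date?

October 20, 1964

Counting forward 10 months from April 10, 1964:
month 4 + 10 = 14, which is month 2 of year 1965 → February 1965.
Day 10 is valid in February, giving February 10, 1965.
Going back 134 days from February 10, 1965:
Going back 10 days from February 10, 1965 reaches the end of the previous month; 134 − 10 = 124 left.
January 1965 has 31 days: 124 − 31 = 93 left.
December 1964 has 31 days: 93 − 31 = 62 left.
November 1964 has 30 days: 62 − 30 = 32 left.
October 1964 has 31 days: 32 − 31 = 1 left.
September 1964 has 30 days; 30 − 1 = 29 → September 29, 1964.
Adding 3 weeks (= 21 days) from September 29, 1964:
September has 30 days, so 30 − 29 = 1 day remains after September 29, 1964; 21 − 1 = 20 left.
20 days into October 1964 → October 20, 1964.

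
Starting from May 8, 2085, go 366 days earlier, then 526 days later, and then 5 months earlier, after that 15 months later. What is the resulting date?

August 15, 2086

Counting back 366 days from May 8, 2085:
Going back 8 days from May 8, 2085 reaches the end of the previous month; 366 − 8 = 358 left.
April 2085 has 30 days: 358 − 30 = 328 left.
March 2085 has 31 days: 328 − 31 = 297 left.
February 2085 has 28 days (2085 is not a leap year): 297 − 28 = 269 left.
January 2085 has 31 days: 269 − 31 = 238 left.
December 2084 has 31 days: 238 − 31 = 207 left.
November 2084 has 30 days: 207 − 30 = 177 left.
October 2084 has 31 days: 177 − 31 = 146 left.
September 2084 has 30 days: 146 − 30 = 116 left.
August 2084 has 31 days: 116 − 31 = 85 left.
July 2084 has 31 days: 85 − 31 = 54 left.
June 2084 has 30 days: 54 − 30 = 24 left.
May 2084 has 31 days; 31 − 24 = 7 → May 7, 2084.
Adding 526 days from May 7, 2084:
May has 31 days, so 31 − 7 = 24 days remain after May 7, 2084; 526 − 24 = 502 left.
June 2084 has 30 days: 502 − 30 = 472 left.
July 2084 has 31 days: 472 − 31 = 441 left.
August 2084 has 31 days: 441 − 31 = 410 left.
September 2084 has 30 days: 410 − 30 = 380 left.
October 2084 has 31 days: 380 − 31 = 349 left.
November 2084 has 30 days: 349 − 30 = 319 left.
December 2084 has 31 days: 319 − 31 = 288 left.
January 2085 has 31 days: 288 − 31 = 257 left.
February 2085 has 28 days (2085 is not a leap year): 257 − 28 = 229 left.
March 2085 has 31 days: 229 − 31 = 198 left.
April 2085 has 30 days: 198 − 30 = 168 left.
May 2085 has 31 days: 168 − 31 = 137 left.
June 2085 has 30 days: 137 − 30 = 107 left.
July 2085 has 31 days: 107 − 31 = 76 left.
August 2085 has 31 days: 76 − 31 = 45 left.
September 2085 has 30 days: 45 − 30 = 15 left.
15 days into October 2085 → October 15, 2085.
Going back 5 months from October 15, 2085:
month 10 − 5 = 5 → May 2085.
Day 15 is valid in May, giving May 15, 2085.
Advancing 15 months from May 15, 2085:
month 5 + 15 = 20, which is month 8 of year 2086 → August 2086.
Day 15 is valid in August, giving August 15, 2086.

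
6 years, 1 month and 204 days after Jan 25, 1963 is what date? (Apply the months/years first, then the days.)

Adding 6 years, 1 month and 204 days from January 25, 1963: first the month/year part, then the days.
+6 years → 1969; month 1 + 1 = 2 → February 1969.
Day 25 is valid in February, giving February 25, 1969.
Now add 204 days from February 25, 1969.
February has 28 days, so 28 − 25 = 3 days remain after February 25, 1969; 204 − 3 = 201 left.
March 1969 has 31 days: 201 − 31 = 170 left.
April 1969 has 30 days: 170 − 30 = 140 left.
May 1969 has 31 days: 140 − 31 = 109 left.
June 1969 has 30 days: 109 − 30 = 79 left.
July 1969 has 31 days: 79 − 31 = 48 left.
August 1969 has 31 days: 48 − 31 = 17 left.
17 days into September 1969 → September 17, 1969.

September 17, 1969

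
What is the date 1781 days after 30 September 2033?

August 16, 2038

Advancing 1781 days from September 30, 2033.
September has 30 days, so 30 − 30 = 0 days remain after September 30, 2033; 1781 − 0 = 1781 left.
October 2033 has 31 days: 1781 − 31 = 1750 left.
November 2033 has 30 days: 1750 − 30 = 1720 left.
December 2033 has 31 days: 1720 − 31 = 1689 left.
January 2034 has 31 days: 1689 − 31 = 1658 left.
February 2034 has 28 days (2034 is not a leap year): 1658 − 28 = 1630 left.
March 2034 has 31 days: 1630 − 31 = 1599 left.
April 2034 has 30 days: 1599 − 30 = 1569 left.
May 2034 has 31 days: 1569 − 31 = 1538 left.
June 2034 has 30 days: 1538 − 30 = 1508 left.
July 2034 has 31 days: 1508 − 31 = 1477 left.
August 2034 has 31 days: 1477 − 31 = 1446 left.
September 2034 has 30 days: 1446 − 30 = 1416 left.
October 2034 has 31 days: 1416 − 31 = 1385 left.
November 2034 has 30 days: 1385 − 30 = 1355 left.
December 2034 has 31 days: 1355 − 31 = 1324 left.
January 2035 has 31 days: 1324 − 31 = 1293 left.
February 2035 has 28 days (2035 is not a leap year): 1293 − 28 = 1265 left.
March 2035 has 31 days: 1265 − 31 = 1234 left.
April 2035 has 30 days: 1234 − 30 = 1204 left.
May 2035 has 31 days: 1204 − 31 = 1173 left.
June 2035 has 30 days: 1173 − 30 = 1143 left.
July 2035 has 31 days: 1143 − 31 = 1112 left.
August 2035 has 31 days: 1112 − 31 = 1081 left.
September 2035 has 30 days: 1081 − 30 = 1051 left.
October 2035 has 31 days: 1051 − 31 = 1020 left.
November 2035 has 30 days: 1020 − 30 = 990 left.
December 2035 has 31 days: 990 − 31 = 959 left.
January 2036 has 31 days: 959 − 31 = 928 left.
February 2036 has 29 days (2036 is a leap year): 928 − 29 = 899 left.
March 2036 has 31 days: 899 − 31 = 868 left.
April 2036 has 30 days: 868 − 30 = 838 left.
May 2036 has 31 days: 838 − 31 = 807 left.
June 2036 has 30 days: 807 − 30 = 777 left.
July 2036 has 31 days: 777 − 31 = 746 left.
August 2036 has 31 days: 746 − 31 = 715 left.
September 2036 has 30 days: 715 − 30 = 685 left.
October 2036 has 31 days: 685 − 31 = 654 left.
November 2036 has 30 days: 654 − 30 = 624 left.
December 2036 has 31 days: 624 − 31 = 593 left.
January 2037 has 31 days: 593 − 31 = 562 left.
February 2037 has 28 days (2037 is not a leap year): 562 − 28 = 534 left.
March 2037 has 31 days: 534 − 31 = 503 left.
April 2037 has 30 days: 503 − 30 = 473 left.
May 2037 has 31 days: 473 − 31 = 442 left.
June 2037 has 30 days: 442 − 30 = 412 left.
July 2037 has 31 days: 412 − 31 = 381 left.
August 2037 has 31 days: 381 − 31 = 350 left.
September 2037 has 30 days: 350 − 30 = 320 left.
October 2037 has 31 days: 320 − 31 = 289 left.
November 2037 has 30 days: 289 − 30 = 259 left.
December 2037 has 31 days: 259 − 31 = 228 left.
January 2038 has 31 days: 228 − 31 = 197 left.
February 2038 has 28 days (2038 is not a leap year): 197 − 28 = 169 left.
March 2038 has 31 days: 169 − 31 = 138 left.
April 2038 has 30 days: 138 − 30 = 108 left.
May 2038 has 31 days: 108 − 31 = 77 left.
June 2038 has 30 days: 77 − 30 = 47 left.
July 2038 has 31 days: 47 − 31 = 16 left.
16 days into August 2038 → August 16, 2038.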